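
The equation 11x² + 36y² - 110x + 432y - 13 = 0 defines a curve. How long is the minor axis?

4√11

Group: 11(x² - 10x) + 36(y² + 12y) = 13
Completing the square gives 11(x - 5)² + 36(y + 6)² = 13 + 275 + 1296 = 1584.
Divide through by 1584 to get (x - 5)²/144 + (y + 6)²/44 = 1.
Ellipse, center (5, -6), major axis horizontal; a² = 144, b² = 44.
b² = 44 so b = 2√11; the minor axis has length 2b = 4√11.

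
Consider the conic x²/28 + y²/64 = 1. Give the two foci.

Center (0, 0). The larger denominator 64 sits under the y-term, so the major axis is vertical; a² = 64, b² = 28.
c² = a² - b² = 64 - 28 = 36, so c = 6.
Foci lie on the vertical axis through the center: (h, k ± c).

(0, -6) and (0, 6)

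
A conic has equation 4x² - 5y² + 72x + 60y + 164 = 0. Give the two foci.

Group the x- and y-terms: 4(x² + 18x) -5(y² - 12y) = -164
Completing the square gives 4(x + 9)² -5(y - 6)² = -164 + 324 - 180 = -20.
Divide by -20: (y - 6)²/4 - (x + 9)²/5 = 1
Hyperbola, center (-9, 6), transverse axis vertical; a² = 4, b² = 5.
c² = a² + b² = 4 + 5 = 9, so c = 3.
Foci lie on the vertical axis through the center: (h, k ± c).

(-9, 3) and (-9, 9)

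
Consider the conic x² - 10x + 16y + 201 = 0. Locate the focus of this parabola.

Only x is squared. Complete the square in x: (x - 5)² = -16(y + 11).
Vertex (5, -11); 4p = -16 so p = -4. Opens down.
Focus is p units from the vertex along the axis: (h, k + p).

(5, -15)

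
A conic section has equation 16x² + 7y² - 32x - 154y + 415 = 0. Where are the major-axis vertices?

(1, 3) and (1, 19)

Group the x- and y-terms: 16(x² - 2x) + 7(y² - 22y) = -415
Complete the square: 16(x - 1)² + 7(y - 11)² = -415 + 16 + 847 = 448
Divide through by 448 to get (x - 1)²/28 + (y - 11)²/64 = 1.
Ellipse, center (1, 11), major axis vertical; a² = 64, b² = 28.
a = 8. Vertices at (h, k ± a).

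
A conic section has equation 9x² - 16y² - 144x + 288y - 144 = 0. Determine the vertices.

(8, 3) and (8, 15)

9(x² - 16x) -16(y² - 18y) = 144
Complete the square: 9(x - 8)² -16(y - 9)² = 144 + 576 - 1296 = -576
Divide through by -576 to get (y - 9)²/36 - (x - 8)²/64 = 1.
Hyperbola, center (8, 9), transverse axis vertical; a² = 36, b² = 64.
a = 6. Vertices at (h, k ± a).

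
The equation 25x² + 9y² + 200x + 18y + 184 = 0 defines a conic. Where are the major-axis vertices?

Rearranging, 25(x² + 8x) + 9(y² + 2y) = -184.
Completing the square gives 25(x + 4)² + 9(y + 1)² = -184 + 400 + 9 = 225.
Divide through by 225 to get (x + 4)²/9 + (y + 1)²/25 = 1.
Ellipse, center (-4, -1), major axis vertical; a² = 25, b² = 9.
a = 5. Vertices at (h, k ± a).

(-4, -6) and (-4, 4)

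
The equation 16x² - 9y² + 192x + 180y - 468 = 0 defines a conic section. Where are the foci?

Group: 16(x² + 12x) -9(y² - 20y) = 468
Complete the square in x and y: 16(x + 6)² -9(y - 10)² = 468 + 576 - 900 = 144
Divide through by 144 to get (x + 6)²/9 - (y - 10)²/16 = 1.
Hyperbola, center (-6, 10), transverse axis horizontal; a² = 9, b² = 16.
c² = a² + b² = 9 + 16 = 25, so c = 5.
Foci lie on the horizontal axis through the center: (h ± c, k).

(-11, 10) and (-1, 10)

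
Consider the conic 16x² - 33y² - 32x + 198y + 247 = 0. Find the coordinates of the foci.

(1, -4) and (1, 10)

Group the x- and y-terms: 16(x² - 2x) -33(y² - 6y) = -247
Completing the square gives 16(x - 1)² -33(y - 3)² = -247 + 16 - 297 = -528.
Divide through by -528 to get (y - 3)²/16 - (x - 1)²/33 = 1.
Hyperbola, center (1, 3), transverse axis vertical; a² = 16, b² = 33.
c² = a² + b² = 16 + 33 = 49, so c = 7.
Foci lie on the vertical axis through the center: (h, k ± c).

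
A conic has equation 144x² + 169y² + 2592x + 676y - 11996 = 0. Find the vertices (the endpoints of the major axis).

Group the x- and y-terms: 144(x² + 18x) + 169(y² + 4y) = 11996
Completing the square gives 144(x + 9)² + 169(y + 2)² = 11996 + 11664 + 676 = 24336.
Divide by 24336: (x + 9)²/169 + (y + 2)²/144 = 1
Ellipse, center (-9, -2), major axis horizontal; a² = 169, b² = 144.
a = 13. Vertices at (h ± a, k).

(-22, -2) and (4, -2)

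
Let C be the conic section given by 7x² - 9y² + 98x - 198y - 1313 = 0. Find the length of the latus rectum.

Group: 7(x² + 14x) -9(y² + 22y) = 1313
Complete the square in x and y: 7(x + 7)² -9(y + 11)² = 1313 + 343 - 1089 = 567
Dividing both sides by 567: (x + 7)²/81 - (y + 11)²/63 = 1
Hyperbola, center (-7, -11), transverse axis horizontal; a² = 81, b² = 63.
Latus rectum length = 2b²/a = 2·63/9 = 14.

14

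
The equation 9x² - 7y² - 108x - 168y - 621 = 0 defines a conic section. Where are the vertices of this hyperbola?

Collect terms: 9(x² - 12x) -7(y² + 24y) = 621
Complete the square in x and y: 9(x - 6)² -7(y + 12)² = 621 + 324 - 1008 = -63
Divide by -63: (y + 12)²/9 - (x - 6)²/7 = 1
Hyperbola, center (6, -12), transverse axis vertical; a² = 9, b² = 7.
a = 3. Vertices at (h, k ± a).

(6, -15) and (6, -9)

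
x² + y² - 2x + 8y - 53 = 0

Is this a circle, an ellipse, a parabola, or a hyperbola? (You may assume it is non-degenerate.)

No xy term. Coefficients of x² and y² are A = 1, C = 1.
A = C (same sign) ⇒ circle.

circle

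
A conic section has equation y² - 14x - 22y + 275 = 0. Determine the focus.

Only y is squared. Complete the square in y: (y - 11)² = 14(x - 11).
Vertex (11, 11); 4p = 14 so p = 7/2. Opens right.
Focus is p units from the vertex along the axis: (h + p, k).

(29/2, 11)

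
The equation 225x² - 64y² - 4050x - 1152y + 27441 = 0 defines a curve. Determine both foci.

(9, -26) and (9, 8)

225(x² - 18x) -64(y² + 18y) = -27441
Completing the square gives 225(x - 9)² -64(y + 9)² = -27441 + 18225 - 5184 = -14400.
Divide by -14400: (y + 9)²/225 - (x - 9)²/64 = 1
Hyperbola, center (9, -9), transverse axis vertical; a² = 225, b² = 64.
c² = a² + b² = 225 + 64 = 289, so c = 17.
Foci lie on the vertical axis through the center: (h, k ± c).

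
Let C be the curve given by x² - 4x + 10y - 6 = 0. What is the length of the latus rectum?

10

Only x is squared. Complete the square in x: (x - 2)² = -10(y - 1).
Vertex (2, 1); 4p = -10 so p = -5/2. Opens down.
Latus rectum length = |4p| = 10.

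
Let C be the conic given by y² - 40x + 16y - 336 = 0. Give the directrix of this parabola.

Only y is squared. Complete the square in y: (y + 8)² = 40(x + 10).
Vertex (-10, -8); 4p = 40 so p = 10. Opens right.
Directrix is the vertical line x = h − p = -10 − (10) = -20.

x = -20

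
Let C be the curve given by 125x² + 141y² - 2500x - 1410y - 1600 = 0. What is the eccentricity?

Group the x- and y-terms: 125(x² - 20x) + 141(y² - 10y) = 1600
Complete the square: 125(x - 10)² + 141(y - 5)² = 1600 + 12500 + 3525 = 17625
Divide through by 17625 to get (x - 10)²/141 + (y - 5)²/125 = 1.
Ellipse, center (10, 5), major axis horizontal; a² = 141, b² = 125.
c² = a² - b² = 16, so c = 4.
e = c/a = 4/√141 = 4√141/141.

e = 4√141/141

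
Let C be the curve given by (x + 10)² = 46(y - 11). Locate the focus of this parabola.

Vertex (-10, 11); 4p = 46 so p = 23/2. Opens up.
Focus is p units from the vertex along the axis: (h, k + p).

(-10, 45/2)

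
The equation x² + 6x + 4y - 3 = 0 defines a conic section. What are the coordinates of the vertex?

Only x is squared. Complete the square in x: (x + 3)² = -4(y - 3).
Vertex (-3, 3); 4p = -4 so p = -1. Opens down.

(-3, 3)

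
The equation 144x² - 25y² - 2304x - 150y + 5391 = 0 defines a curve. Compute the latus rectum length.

Group: 144(x² - 16x) -25(y² + 6y) = -5391
Complete the square: 144(x - 8)² -25(y + 3)² = -5391 + 9216 - 225 = 3600
Dividing both sides by 3600: (x - 8)²/25 - (y + 3)²/144 = 1
Hyperbola, center (8, -3), transverse axis horizontal; a² = 25, b² = 144.
Latus rectum length = 2b²/a = 2·144/5 = 288/5.

288/5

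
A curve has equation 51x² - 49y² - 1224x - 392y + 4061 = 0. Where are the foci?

Collect terms: 51(x² - 24x) -49(y² + 8y) = -4061
Complete the square: 51(x - 12)² -49(y + 4)² = -4061 + 7344 - 784 = 2499
Divide through by 2499 to get (x - 12)²/49 - (y + 4)²/51 = 1.
Hyperbola, center (12, -4), transverse axis horizontal; a² = 49, b² = 51.
c² = a² + b² = 49 + 51 = 100, so c = 10.
Foci lie on the horizontal axis through the center: (h ± c, k).

(2, -4) and (22, -4)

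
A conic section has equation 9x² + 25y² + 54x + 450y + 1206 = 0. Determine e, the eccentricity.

9(x² + 6x) + 25(y² + 18y) = -1206
9(x + 3)² + 25(y + 9)² = -1206 + 81 + 2025 = 900
Dividing both sides by 900: (x + 3)²/100 + (y + 9)²/36 = 1
Ellipse, center (-3, -9), major axis horizontal; a² = 100, b² = 36.
c² = a² - b² = 64, so c = 8.
e = c/a = 8/10 = 4/5.

e = 4/5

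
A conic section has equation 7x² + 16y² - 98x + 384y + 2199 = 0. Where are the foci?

Group the x- and y-terms: 7(x² - 14x) + 16(y² + 24y) = -2199
Complete the square: 7(x - 7)² + 16(y + 12)² = -2199 + 343 + 2304 = 448
Dividing both sides by 448: (x - 7)²/64 + (y + 12)²/28 = 1
Ellipse, center (7, -12), major axis horizontal; a² = 64, b² = 28.
c² = a² - b² = 64 - 28 = 36, so c = 6.
Foci lie on the horizontal axis through the center: (h ± c, k).

(1, -12) and (13, -12)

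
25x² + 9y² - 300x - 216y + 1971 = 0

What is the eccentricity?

e = 4/5

Group the x- and y-terms: 25(x² - 12x) + 9(y² - 24y) = -1971
Complete the square: 25(x - 6)² + 9(y - 12)² = -1971 + 900 + 1296 = 225
Divide through by 225 to get (x - 6)²/9 + (y - 12)²/25 = 1.
Ellipse, center (6, 12), major axis vertical; a² = 25, b² = 9.
c² = a² - b² = 16, so c = 4.
e = c/a = 4/5.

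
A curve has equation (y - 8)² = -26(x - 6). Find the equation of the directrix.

Vertex (6, 8); 4p = -26 so p = -13/2. Opens left.
Directrix is the vertical line x = h − p = 6 − (-13/2) = 25/2.

x = 25/2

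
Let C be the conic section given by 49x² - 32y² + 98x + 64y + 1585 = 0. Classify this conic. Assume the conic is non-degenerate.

No xy term. Coefficients of x² and y² are A = 49, C = -32.
A and C have opposite signs ⇒ hyperbola.

hyperbola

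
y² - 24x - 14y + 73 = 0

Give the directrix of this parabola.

Only y is squared. Complete the square in y: (y - 7)² = 24(x - 1).
Vertex (1, 7); 4p = 24 so p = 6. Opens right.
Directrix is the vertical line x = h − p = 1 − (6) = -5.

x = -5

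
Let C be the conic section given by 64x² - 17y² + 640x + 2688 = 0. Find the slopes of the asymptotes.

Collect terms: 64(x² + 10x) -17y² = -2688
Completing the square gives 64(x + 5)² -17y² = -2688 + 1600 + 0 = -1088.
Divide through by -1088 to get y²/64 - (x + 5)²/17 = 1.
Hyperbola, center (-5, 0), transverse axis vertical; a² = 64, b² = 17.
For a vertical hyperbola the asymptotes have slope ±a/b.
Here that is ±8/√17 = ±8√17/17.

8√17/17 and -8√17/17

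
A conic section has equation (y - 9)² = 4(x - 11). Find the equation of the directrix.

x = 10

Vertex (11, 9); 4p = 4 so p = 1. Opens right.
Directrix is the vertical line x = h − p = 11 − (1) = 10.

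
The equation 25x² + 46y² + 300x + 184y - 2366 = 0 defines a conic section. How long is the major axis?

25(x² + 12x) + 46(y² + 4y) = 2366
Complete the square: 25(x + 6)² + 46(y + 2)² = 2366 + 900 + 184 = 3450
Divide by 3450: (x + 6)²/138 + (y + 2)²/75 = 1
Ellipse, center (-6, -2), major axis horizontal; a² = 138, b² = 75.
a² = 138 so a = √138; the major axis has length 2a = 2√138.

2√138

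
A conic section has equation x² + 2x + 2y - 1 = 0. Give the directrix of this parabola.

Only x is squared. Complete the square in x: (x + 1)² = -2(y - 1).
Vertex (-1, 1); 4p = -2 so p = -1/2. Opens down.
Directrix is the horizontal line y = k − p = 1 − (-1/2) = 3/2.

y = 3/2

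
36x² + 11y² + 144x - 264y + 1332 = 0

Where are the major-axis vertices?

(-2, 6) and (-2, 18)

Group: 36(x² + 4x) + 11(y² - 24y) = -1332
Complete the square: 36(x + 2)² + 11(y - 12)² = -1332 + 144 + 1584 = 396
Divide through by 396 to get (x + 2)²/11 + (y - 12)²/36 = 1.
Ellipse, center (-2, 12), major axis vertical; a² = 36, b² = 11.
a = 6. Vertices at (h, k ± a).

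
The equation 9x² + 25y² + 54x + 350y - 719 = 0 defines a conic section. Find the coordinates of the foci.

(-15, -7) and (9, -7)

9(x² + 6x) + 25(y² + 14y) = 719
9(x + 3)² + 25(y + 7)² = 719 + 81 + 1225 = 2025
Divide through by 2025 to get (x + 3)²/225 + (y + 7)²/81 = 1.
Ellipse, center (-3, -7), major axis horizontal; a² = 225, b² = 81.
c² = a² - b² = 225 - 81 = 144, so c = 12.
Foci lie on the horizontal axis through the center: (h ± c, k).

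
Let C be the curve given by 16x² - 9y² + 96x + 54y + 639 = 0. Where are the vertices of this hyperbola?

(-3, -5) and (-3, 11)

Group: 16(x² + 6x) -9(y² - 6y) = -639
Complete the square in x and y: 16(x + 3)² -9(y - 3)² = -639 + 144 - 81 = -576
Divide through by -576 to get (y - 3)²/64 - (x + 3)²/36 = 1.
Hyperbola, center (-3, 3), transverse axis vertical; a² = 64, b² = 36.
a = 8. Vertices at (h, k ± a).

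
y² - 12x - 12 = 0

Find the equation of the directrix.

Only y is squared. Complete the square in y: y² = 12(x + 1).
Vertex (-1, 0); 4p = 12 so p = 3. Opens right.
Directrix is the vertical line x = h − p = -1 − (3) = -4.

x = -4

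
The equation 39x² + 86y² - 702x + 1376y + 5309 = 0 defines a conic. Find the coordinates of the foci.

(9 - √47, -8) and (9 + √47, -8)

Collect terms: 39(x² - 18x) + 86(y² + 16y) = -5309
39(x - 9)² + 86(y + 8)² = -5309 + 3159 + 5504 = 3354
Dividing both sides by 3354: (x - 9)²/86 + (y + 8)²/39 = 1
Ellipse, center (9, -8), major axis horizontal; a² = 86, b² = 39.
c² = a² - b² = 86 - 39 = 47, so c = √47.
Foci lie on the horizontal axis through the center: (h ± c, k).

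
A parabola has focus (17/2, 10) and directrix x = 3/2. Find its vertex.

(5, 10)

The vertex is the midpoint between the focus and the directrix along the axis of symmetry.
Axis is horizontal (directrix is vertical). Vertex x-coordinate = (17/2 + 3/2)/2 = 5; y-coordinate = 10.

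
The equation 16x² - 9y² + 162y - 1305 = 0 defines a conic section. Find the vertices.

16x² -9(y² - 18y) = 1305
Complete the square in x and y: 16x² -9(y - 9)² = 1305 + 0 - 729 = 576
Divide through by 576 to get x²/36 - (y - 9)²/64 = 1.
Hyperbola, center (0, 9), transverse axis horizontal; a² = 36, b² = 64.
a = 6. Vertices at (h ± a, k).

(-6, 9) and (6, 9)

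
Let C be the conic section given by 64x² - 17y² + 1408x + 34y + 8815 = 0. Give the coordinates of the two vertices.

Collect terms: 64(x² + 22x) -17(y² - 2y) = -8815
Complete the square: 64(x + 11)² -17(y - 1)² = -8815 + 7744 - 17 = -1088
Divide by -1088: (y - 1)²/64 - (x + 11)²/17 = 1
Hyperbola, center (-11, 1), transverse axis vertical; a² = 64, b² = 17.
a = 8. Vertices at (h, k ± a).

(-11, -7) and (-11, 9)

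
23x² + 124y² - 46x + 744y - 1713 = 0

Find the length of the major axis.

Collect terms: 23(x² - 2x) + 124(y² + 6y) = 1713
Complete the square: 23(x - 1)² + 124(y + 3)² = 1713 + 23 + 1116 = 2852
Divide through by 2852 to get (x - 1)²/124 + (y + 3)²/23 = 1.
Ellipse, center (1, -3), major axis horizontal; a² = 124, b² = 23.
a² = 124 so a = 2√31; the major axis has length 2a = 4√31.

4√31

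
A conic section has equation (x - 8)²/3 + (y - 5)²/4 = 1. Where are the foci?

(8, 4) and (8, 6)

Center (8, 5). The larger denominator 4 sits under the y-term, so the major axis is vertical; a² = 4, b² = 3.
c² = a² - b² = 4 - 3 = 1, so c = 1.
Foci lie on the vertical axis through the center: (h, k ± c).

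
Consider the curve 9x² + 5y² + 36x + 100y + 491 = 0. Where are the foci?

(-2, -12) and (-2, -8)

Group: 9(x² + 4x) + 5(y² + 20y) = -491
Complete the square: 9(x + 2)² + 5(y + 10)² = -491 + 36 + 500 = 45
Divide through by 45 to get (x + 2)²/5 + (y + 10)²/9 = 1.
Ellipse, center (-2, -10), major axis vertical; a² = 9, b² = 5.
c² = a² - b² = 9 - 5 = 4, so c = 2.
Foci lie on the vertical axis through the center: (h, k ± c).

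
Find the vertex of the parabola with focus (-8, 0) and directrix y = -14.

(-8, -7)

The vertex is the midpoint between the focus and the directrix along the axis of symmetry.
Axis is vertical (directrix is horizontal). Vertex y-coordinate = (0 + (-14))/2 = -7; x-coordinate = -8.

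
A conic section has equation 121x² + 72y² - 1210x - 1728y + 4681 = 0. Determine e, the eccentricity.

e = 7/11

Collect terms: 121(x² - 10x) + 72(y² - 24y) = -4681
121(x - 5)² + 72(y - 12)² = -4681 + 3025 + 10368 = 8712
Divide by 8712: (x - 5)²/72 + (y - 12)²/121 = 1
Ellipse, center (5, 12), major axis vertical; a² = 121, b² = 72.
c² = a² - b² = 49, so c = 7.
e = c/a = 7/11.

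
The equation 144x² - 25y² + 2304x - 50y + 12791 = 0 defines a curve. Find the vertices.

(-8, -13) and (-8, 11)

Group: 144(x² + 16x) -25(y² + 2y) = -12791
Completing the square gives 144(x + 8)² -25(y + 1)² = -12791 + 9216 - 25 = -3600.
Divide through by -3600 to get (y + 1)²/144 - (x + 8)²/25 = 1.
Hyperbola, center (-8, -1), transverse axis vertical; a² = 144, b² = 25.
a = 12. Vertices at (h, k ± a).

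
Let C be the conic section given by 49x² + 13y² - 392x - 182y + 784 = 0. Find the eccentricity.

Group: 49(x² - 8x) + 13(y² - 14y) = -784
49(x - 4)² + 13(y - 7)² = -784 + 784 + 637 = 637
Divide through by 637 to get (x - 4)²/13 + (y - 7)²/49 = 1.
Ellipse, center (4, 7), major axis vertical; a² = 49, b² = 13.
c² = a² - b² = 36, so c = 6.
e = c/a = 6/7.

e = 6/7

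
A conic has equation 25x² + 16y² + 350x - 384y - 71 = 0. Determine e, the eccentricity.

Collect terms: 25(x² + 14x) + 16(y² - 24y) = 71
Complete the square in x and y: 25(x + 7)² + 16(y - 12)² = 71 + 1225 + 2304 = 3600
Divide by 3600: (x + 7)²/144 + (y - 12)²/225 = 1
Ellipse, center (-7, 12), major axis vertical; a² = 225, b² = 144.
c² = a² - b² = 81, so c = 9.
e = c/a = 9/15 = 3/5.

e = 3/5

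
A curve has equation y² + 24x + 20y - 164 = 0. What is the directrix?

Only y is squared. Complete the square in y: (y + 10)² = -24(x - 11).
Vertex (11, -10); 4p = -24 so p = -6. Opens left.
Directrix is the vertical line x = h − p = 11 − (-6) = 17.

x = 17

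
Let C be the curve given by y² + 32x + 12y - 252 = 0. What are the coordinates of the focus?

(1, -6)

Only y is squared. Complete the square in y: (y + 6)² = -32(x - 9).
Vertex (9, -6); 4p = -32 so p = -8. Opens left.
Focus is p units from the vertex along the axis: (h + p, k).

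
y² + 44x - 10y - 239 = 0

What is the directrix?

Only y is squared. Complete the square in y: (y - 5)² = -44(x - 6).
Vertex (6, 5); 4p = -44 so p = -11. Opens left.
Directrix is the vertical line x = h − p = 6 − (-11) = 17.

x = 17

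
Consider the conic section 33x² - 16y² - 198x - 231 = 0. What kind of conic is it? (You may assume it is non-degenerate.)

hyperbola

No xy term. Coefficients of x² and y² are A = 33, C = -16.
A and C have opposite signs ⇒ hyperbola.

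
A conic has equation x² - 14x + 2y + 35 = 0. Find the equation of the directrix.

Only x is squared. Complete the square in x: (x - 7)² = -2(y - 7).
Vertex (7, 7); 4p = -2 so p = -1/2. Opens down.
Directrix is the horizontal line y = k − p = 7 − (-1/2) = 15/2.

y = 15/2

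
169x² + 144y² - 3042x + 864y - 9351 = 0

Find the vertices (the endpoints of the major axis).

Collect terms: 169(x² - 18x) + 144(y² + 6y) = 9351
169(x - 9)² + 144(y + 3)² = 9351 + 13689 + 1296 = 24336
Divide through by 24336 to get (x - 9)²/144 + (y + 3)²/169 = 1.
Ellipse, center (9, -3), major axis vertical; a² = 169, b² = 144.
a = 13. Vertices at (h, k ± a).

(9, -16) and (9, 10)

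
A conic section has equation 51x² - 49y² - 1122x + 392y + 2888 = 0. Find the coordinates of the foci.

(1, 4) and (21, 4)

Group: 51(x² - 22x) -49(y² - 8y) = -2888
Completing the square gives 51(x - 11)² -49(y - 4)² = -2888 + 6171 - 784 = 2499.
Divide by 2499: (x - 11)²/49 - (y - 4)²/51 = 1
Hyperbola, center (11, 4), transverse axis horizontal; a² = 49, b² = 51.
c² = a² + b² = 49 + 51 = 100, so c = 10.
Foci lie on the horizontal axis through the center: (h ± c, k).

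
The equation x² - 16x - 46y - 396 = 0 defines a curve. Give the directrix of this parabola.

Only x is squared. Complete the square in x: (x - 8)² = 46(y + 10).
Vertex (8, -10); 4p = 46 so p = 23/2. Opens up.
Directrix is the horizontal line y = k − p = -10 − (23/2) = -43/2.

y = -43/2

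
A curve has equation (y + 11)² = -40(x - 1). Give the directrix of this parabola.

x = 11

Vertex (1, -11); 4p = -40 so p = -10. Opens left.
Directrix is the vertical line x = h − p = 1 − (-10) = 11.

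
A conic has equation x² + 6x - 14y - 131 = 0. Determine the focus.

Only x is squared. Complete the square in x: (x + 3)² = 14(y + 10).
Vertex (-3, -10); 4p = 14 so p = 7/2. Opens up.
Focus is p units from the vertex along the axis: (h, k + p).

(-3, -13/2)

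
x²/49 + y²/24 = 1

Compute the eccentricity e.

Center (0, 0). The larger denominator 49 sits under the x-term, so the major axis is horizontal; a² = 49, b² = 24.
c² = a² - b² = 25, so c = 5.
e = c/a = 5/7.

e = 5/7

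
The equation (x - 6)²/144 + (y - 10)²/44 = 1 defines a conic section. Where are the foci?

(-4, 10) and (16, 10)

Center (6, 10). The larger denominator 144 sits under the x-term, so the major axis is horizontal; a² = 144, b² = 44.
c² = a² - b² = 144 - 44 = 100, so c = 10.
Foci lie on the horizontal axis through the center: (h ± c, k).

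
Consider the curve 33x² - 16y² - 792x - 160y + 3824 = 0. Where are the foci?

(5, -5) and (19, -5)

Collect terms: 33(x² - 24x) -16(y² + 10y) = -3824
Completing the square gives 33(x - 12)² -16(y + 5)² = -3824 + 4752 - 400 = 528.
Divide through by 528 to get (x - 12)²/16 - (y + 5)²/33 = 1.
Hyperbola, center (12, -5), transverse axis horizontal; a² = 16, b² = 33.
c² = a² + b² = 16 + 33 = 49, so c = 7.
Foci lie on the horizontal axis through the center: (h ± c, k).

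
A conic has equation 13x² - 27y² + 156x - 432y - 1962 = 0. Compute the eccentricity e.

Collect terms: 13(x² + 12x) -27(y² + 16y) = 1962
13(x + 6)² -27(y + 8)² = 1962 + 468 - 1728 = 702
Divide by 702: (x + 6)²/54 - (y + 8)²/26 = 1
Hyperbola, center (-6, -8), transverse axis horizontal; a² = 54, b² = 26.
c² = a² + b² = 80, so c = 4√5.
e = c/a = 4√5/3√6 = 2√30/9.

e = 2√30/9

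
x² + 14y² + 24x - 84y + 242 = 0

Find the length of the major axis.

(x² + 24x) + 14(y² - 6y) = -242
Complete the square in x and y: (x + 12)² + 14(y - 3)² = -242 + 144 + 126 = 28
Divide by 28: (x + 12)²/28 + (y - 3)²/2 = 1
Ellipse, center (-12, 3), major axis horizontal; a² = 28, b² = 2.
a² = 28 so a = 2√7; the major axis has length 2a = 4√7.

4√7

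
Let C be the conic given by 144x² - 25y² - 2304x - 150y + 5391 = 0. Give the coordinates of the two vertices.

Rearranging, 144(x² - 16x) -25(y² + 6y) = -5391.
Complete the square in x and y: 144(x - 8)² -25(y + 3)² = -5391 + 9216 - 225 = 3600
Divide through by 3600 to get (x - 8)²/25 - (y + 3)²/144 = 1.
Hyperbola, center (8, -3), transverse axis horizontal; a² = 25, b² = 144.
a = 5. Vertices at (h ± a, k).

(3, -3) and (13, -3)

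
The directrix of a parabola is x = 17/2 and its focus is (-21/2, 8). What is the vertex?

The vertex is the midpoint between the focus and the directrix along the axis of symmetry.
Axis is horizontal (directrix is vertical). Vertex x-coordinate = (-21/2 + 17/2)/2 = -1; y-coordinate = 8.

(-1, 8)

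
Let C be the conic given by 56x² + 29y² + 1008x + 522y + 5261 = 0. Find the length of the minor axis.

Group: 56(x² + 18x) + 29(y² + 18y) = -5261
56(x + 9)² + 29(y + 9)² = -5261 + 4536 + 2349 = 1624
Divide by 1624: (x + 9)²/29 + (y + 9)²/56 = 1
Ellipse, center (-9, -9), major axis vertical; a² = 56, b² = 29.
b² = 29 so b = √29; the minor axis has length 2b = 2√29.

2√29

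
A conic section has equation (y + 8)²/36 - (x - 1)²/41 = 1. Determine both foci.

Center (1, -8). The positive term is the y-term, so the transverse axis is vertical; a² = 36, b² = 41.
c² = a² + b² = 36 + 41 = 77, so c = √77.
Foci lie on the vertical axis through the center: (h, k ± c).

(1, -8 - √77) and (1, -8 + √77)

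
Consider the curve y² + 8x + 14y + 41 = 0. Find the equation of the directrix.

Only y is squared. Complete the square in y: (y + 7)² = -8(x - 1).
Vertex (1, -7); 4p = -8 so p = -2. Opens left.
Directrix is the vertical line x = h − p = 1 − (-2) = 3.

x = 3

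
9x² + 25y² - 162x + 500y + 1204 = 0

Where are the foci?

(-3, -10) and (21, -10)

Rearranging, 9(x² - 18x) + 25(y² + 20y) = -1204.
Completing the square gives 9(x - 9)² + 25(y + 10)² = -1204 + 729 + 2500 = 2025.
Dividing both sides by 2025: (x - 9)²/225 + (y + 10)²/81 = 1
Ellipse, center (9, -10), major axis horizontal; a² = 225, b² = 81.
c² = a² - b² = 225 - 81 = 144, so c = 12.
Foci lie on the horizontal axis through the center: (h ± c, k).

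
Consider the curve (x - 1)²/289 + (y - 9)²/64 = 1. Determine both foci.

(-14, 9) and (16, 9)

Center (1, 9). The larger denominator 289 sits under the x-term, so the major axis is horizontal; a² = 289, b² = 64.
c² = a² - b² = 289 - 64 = 225, so c = 15.
Foci lie on the horizontal axis through the center: (h ± c, k).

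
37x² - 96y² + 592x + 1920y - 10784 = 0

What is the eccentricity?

e = √798/24

Group: 37(x² + 16x) -96(y² - 20y) = 10784
37(x + 8)² -96(y - 10)² = 10784 + 2368 - 9600 = 3552
Divide through by 3552 to get (x + 8)²/96 - (y - 10)²/37 = 1.
Hyperbola, center (-8, 10), transverse axis horizontal; a² = 96, b² = 37.
c² = a² + b² = 133, so c = √133.
e = c/a = √133/4√6 = √798/24.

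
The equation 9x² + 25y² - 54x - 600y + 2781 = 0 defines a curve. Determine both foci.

Group: 9(x² - 6x) + 25(y² - 24y) = -2781
Complete the square in x and y: 9(x - 3)² + 25(y - 12)² = -2781 + 81 + 3600 = 900
Dividing both sides by 900: (x - 3)²/100 + (y - 12)²/36 = 1
Ellipse, center (3, 12), major axis horizontal; a² = 100, b² = 36.
c² = a² - b² = 100 - 36 = 64, so c = 8.
Foci lie on the horizontal axis through the center: (h ± c, k).

(-5, 12) and (11, 12)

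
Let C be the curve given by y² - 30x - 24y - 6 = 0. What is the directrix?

x = -25/2

Only y is squared. Complete the square in y: (y - 12)² = 30(x + 5).
Vertex (-5, 12); 4p = 30 so p = 15/2. Opens right.
Directrix is the vertical line x = h − p = -5 − (15/2) = -25/2.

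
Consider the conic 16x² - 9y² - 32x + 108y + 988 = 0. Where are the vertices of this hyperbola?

Collect terms: 16(x² - 2x) -9(y² - 12y) = -988
Complete the square in x and y: 16(x - 1)² -9(y - 6)² = -988 + 16 - 324 = -1296
Divide through by -1296 to get (y - 6)²/144 - (x - 1)²/81 = 1.
Hyperbola, center (1, 6), transverse axis vertical; a² = 144, b² = 81.
a = 12. Vertices at (h, k ± a).

(1, -6) and (1, 18)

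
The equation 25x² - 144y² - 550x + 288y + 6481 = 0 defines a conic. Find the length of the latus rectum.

288/5

25(x² - 22x) -144(y² - 2y) = -6481
25(x - 11)² -144(y - 1)² = -6481 + 3025 - 144 = -3600
Divide through by -3600 to get (y - 1)²/25 - (x - 11)²/144 = 1.
Hyperbola, center (11, 1), transverse axis vertical; a² = 25, b² = 144.
Latus rectum length = 2b²/a = 2·144/5 = 288/5.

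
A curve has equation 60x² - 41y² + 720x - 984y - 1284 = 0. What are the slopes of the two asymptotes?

2√615/41 and -2√615/41

Collect terms: 60(x² + 12x) -41(y² + 24y) = 1284
Completing the square gives 60(x + 6)² -41(y + 12)² = 1284 + 2160 - 5904 = -2460.
Dividing both sides by -2460: (y + 12)²/60 - (x + 6)²/41 = 1
Hyperbola, center (-6, -12), transverse axis vertical; a² = 60, b² = 41.
For a vertical hyperbola the asymptotes have slope ±a/b.
Here that is ±2√15/√41 = ±2√615/41.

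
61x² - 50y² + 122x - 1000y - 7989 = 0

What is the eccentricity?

e = √222/10

Collect terms: 61(x² + 2x) -50(y² + 20y) = 7989
Complete the square: 61(x + 1)² -50(y + 10)² = 7989 + 61 - 5000 = 3050
Divide through by 3050 to get (x + 1)²/50 - (y + 10)²/61 = 1.
Hyperbola, center (-1, -10), transverse axis horizontal; a² = 50, b² = 61.
c² = a² + b² = 111, so c = √111.
e = c/a = √111/5√2 = √222/10.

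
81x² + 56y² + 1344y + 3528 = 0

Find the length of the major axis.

Collect terms: 81x² + 56(y² + 24y) = -3528
81x² + 56(y + 12)² = -3528 + 0 + 8064 = 4536
Divide by 4536: x²/56 + (y + 12)²/81 = 1
Ellipse, center (0, -12), major axis vertical; a² = 81, b² = 56.
a² = 81 so a = 9; the major axis has length 2a = 18.

18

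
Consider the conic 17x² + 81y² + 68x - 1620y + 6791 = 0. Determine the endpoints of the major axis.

(-11, 10) and (7, 10)

Rearranging, 17(x² + 4x) + 81(y² - 20y) = -6791.
Completing the square gives 17(x + 2)² + 81(y - 10)² = -6791 + 68 + 8100 = 1377.
Divide through by 1377 to get (x + 2)²/81 + (y - 10)²/17 = 1.
Ellipse, center (-2, 10), major axis horizontal; a² = 81, b² = 17.
a = 9. Vertices at (h ± a, k).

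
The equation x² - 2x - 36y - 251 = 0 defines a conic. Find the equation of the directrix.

y = -16

Only x is squared. Complete the square in x: (x - 1)² = 36(y + 7).
Vertex (1, -7); 4p = 36 so p = 9. Opens up.
Directrix is the horizontal line y = k − p = -7 − (9) = -16.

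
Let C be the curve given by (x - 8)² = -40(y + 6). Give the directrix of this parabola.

Vertex (8, -6); 4p = -40 so p = -10. Opens down.
Directrix is the horizontal line y = k − p = -6 − (-10) = 4.

y = 4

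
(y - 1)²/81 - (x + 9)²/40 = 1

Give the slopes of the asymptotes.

9√10/20 and -9√10/20

Center (-9, 1). The positive term is the y-term, so the transverse axis is vertical; a² = 81, b² = 40.
For a vertical hyperbola the asymptotes have slope ±a/b.
Here that is ±9/2√10 = ±9√10/20.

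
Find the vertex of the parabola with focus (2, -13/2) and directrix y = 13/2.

The vertex is the midpoint between the focus and the directrix along the axis of symmetry.
Axis is vertical (directrix is horizontal). Vertex y-coordinate = (-13/2 + 13/2)/2 = 0; x-coordinate = 2.

(2, 0)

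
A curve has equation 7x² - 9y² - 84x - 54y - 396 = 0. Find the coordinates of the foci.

(-6, -3) and (18, -3)

7(x² - 12x) -9(y² + 6y) = 396
Complete the square: 7(x - 6)² -9(y + 3)² = 396 + 252 - 81 = 567
Divide by 567: (x - 6)²/81 - (y + 3)²/63 = 1
Hyperbola, center (6, -3), transverse axis horizontal; a² = 81, b² = 63.
c² = a² + b² = 81 + 63 = 144, so c = 12.
Foci lie on the horizontal axis through the center: (h ± c, k).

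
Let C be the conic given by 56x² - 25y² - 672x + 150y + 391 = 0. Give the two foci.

56(x² - 12x) -25(y² - 6y) = -391
Complete the square in x and y: 56(x - 6)² -25(y - 3)² = -391 + 2016 - 225 = 1400
Dividing both sides by 1400: (x - 6)²/25 - (y - 3)²/56 = 1
Hyperbola, center (6, 3), transverse axis horizontal; a² = 25, b² = 56.
c² = a² + b² = 25 + 56 = 81, so c = 9.
Foci lie on the horizontal axis through the center: (h ± c, k).

(-3, 3) and (15, 3)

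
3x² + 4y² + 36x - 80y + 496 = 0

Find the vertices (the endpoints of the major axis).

Group the x- and y-terms: 3(x² + 12x) + 4(y² - 20y) = -496
3(x + 6)² + 4(y - 10)² = -496 + 108 + 400 = 12
Dividing both sides by 12: (x + 6)²/4 + (y - 10)²/3 = 1
Ellipse, center (-6, 10), major axis horizontal; a² = 4, b² = 3.
a = 2. Vertices at (h ± a, k).

(-8, 10) and (-4, 10)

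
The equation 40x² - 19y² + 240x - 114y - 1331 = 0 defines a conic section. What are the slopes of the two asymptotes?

2√190/19 and -2√190/19

Rearranging, 40(x² + 6x) -19(y² + 6y) = 1331.
Complete the square: 40(x + 3)² -19(y + 3)² = 1331 + 360 - 171 = 1520
Dividing both sides by 1520: (x + 3)²/38 - (y + 3)²/80 = 1
Hyperbola, center (-3, -3), transverse axis horizontal; a² = 38, b² = 80.
For a horizontal hyperbola the asymptotes have slope ±b/a.
Here that is ±4√5/√38 = ±2√190/19.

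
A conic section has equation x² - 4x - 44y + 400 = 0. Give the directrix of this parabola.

Only x is squared. Complete the square in x: (x - 2)² = 44(y - 9).
Vertex (2, 9); 4p = 44 so p = 11. Opens up.
Directrix is the horizontal line y = k − p = 9 − (11) = -2.

y = -2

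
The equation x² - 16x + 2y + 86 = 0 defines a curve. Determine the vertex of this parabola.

(8, -11)

Only x is squared. Complete the square in x: (x - 8)² = -2(y + 11).
Vertex (8, -11); 4p = -2 so p = -1/2. Opens down.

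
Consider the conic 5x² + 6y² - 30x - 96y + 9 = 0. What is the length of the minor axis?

Group: 5(x² - 6x) + 6(y² - 16y) = -9
5(x - 3)² + 6(y - 8)² = -9 + 45 + 384 = 420
Divide by 420: (x - 3)²/84 + (y - 8)²/70 = 1
Ellipse, center (3, 8), major axis horizontal; a² = 84, b² = 70.
b² = 70 so b = √70; the minor axis has length 2b = 2√70.

2√70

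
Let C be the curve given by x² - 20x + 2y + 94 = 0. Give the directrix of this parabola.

y = 7/2

Only x is squared. Complete the square in x: (x - 10)² = -2(y - 3).
Vertex (10, 3); 4p = -2 so p = -1/2. Opens down.
Directrix is the horizontal line y = k − p = 3 − (-1/2) = 7/2.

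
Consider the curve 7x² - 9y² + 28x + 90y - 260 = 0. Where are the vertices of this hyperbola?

Rearranging, 7(x² + 4x) -9(y² - 10y) = 260.
Complete the square: 7(x + 2)² -9(y - 5)² = 260 + 28 - 225 = 63
Divide through by 63 to get (x + 2)²/9 - (y - 5)²/7 = 1.
Hyperbola, center (-2, 5), transverse axis horizontal; a² = 9, b² = 7.
a = 3. Vertices at (h ± a, k).

(-5, 5) and (1, 5)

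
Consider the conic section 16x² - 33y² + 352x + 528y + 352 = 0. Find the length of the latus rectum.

33/2

Rearranging, 16(x² + 22x) -33(y² - 16y) = -352.
Completing the square gives 16(x + 11)² -33(y - 8)² = -352 + 1936 - 2112 = -528.
Divide by -528: (y - 8)²/16 - (x + 11)²/33 = 1
Hyperbola, center (-11, 8), transverse axis vertical; a² = 16, b² = 33.
Latus rectum length = 2b²/a = 2·33/4 = 33/2.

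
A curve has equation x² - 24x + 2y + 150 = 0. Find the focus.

Only x is squared. Complete the square in x: (x - 12)² = -2(y + 3).
Vertex (12, -3); 4p = -2 so p = -1/2. Opens down.
Focus is p units from the vertex along the axis: (h, k + p).

(12, -7/2)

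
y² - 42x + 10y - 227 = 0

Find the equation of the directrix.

Only y is squared. Complete the square in y: (y + 5)² = 42(x + 6).
Vertex (-6, -5); 4p = 42 so p = 21/2. Opens right.
Directrix is the vertical line x = h − p = -6 − (21/2) = -33/2.

x = -33/2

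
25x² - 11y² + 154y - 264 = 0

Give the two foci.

(0, 1) and (0, 13)

Group: 25x² -11(y² - 14y) = 264
Complete the square in x and y: 25x² -11(y - 7)² = 264 + 0 - 539 = -275
Dividing both sides by -275: (y - 7)²/25 - x²/11 = 1
Hyperbola, center (0, 7), transverse axis vertical; a² = 25, b² = 11.
c² = a² + b² = 25 + 11 = 36, so c = 6.
Foci lie on the vertical axis through the center: (h, k ± c).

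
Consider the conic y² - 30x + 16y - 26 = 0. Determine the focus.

Only y is squared. Complete the square in y: (y + 8)² = 30(x + 3).
Vertex (-3, -8); 4p = 30 so p = 15/2. Opens right.
Focus is p units from the vertex along the axis: (h + p, k).

(9/2, -8)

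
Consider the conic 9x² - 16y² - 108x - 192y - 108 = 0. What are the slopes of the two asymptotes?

3/4 and -3/4

9(x² - 12x) -16(y² + 12y) = 108
Completing the square gives 9(x - 6)² -16(y + 6)² = 108 + 324 - 576 = -144.
Divide through by -144 to get (y + 6)²/9 - (x - 6)²/16 = 1.
Hyperbola, center (6, -6), transverse axis vertical; a² = 9, b² = 16.
For a vertical hyperbola the asymptotes have slope ±a/b.
Here that is ±3/4.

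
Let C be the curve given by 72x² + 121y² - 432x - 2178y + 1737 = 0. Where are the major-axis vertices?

72(x² - 6x) + 121(y² - 18y) = -1737
Completing the square gives 72(x - 3)² + 121(y - 9)² = -1737 + 648 + 9801 = 8712.
Divide by 8712: (x - 3)²/121 + (y - 9)²/72 = 1
Ellipse, center (3, 9), major axis horizontal; a² = 121, b² = 72.
a = 11. Vertices at (h ± a, k).

(-8, 9) and (14, 9)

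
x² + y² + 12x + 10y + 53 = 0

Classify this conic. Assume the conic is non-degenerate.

No xy term. Coefficients of x² and y² are A = 1, C = 1.
A = C (same sign) ⇒ circle.

circle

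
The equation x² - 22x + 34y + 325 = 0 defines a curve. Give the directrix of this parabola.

Only x is squared. Complete the square in x: (x - 11)² = -34(y + 6).
Vertex (11, -6); 4p = -34 so p = -17/2. Opens down.
Directrix is the horizontal line y = k − p = -6 − (-17/2) = 5/2.

y = 5/2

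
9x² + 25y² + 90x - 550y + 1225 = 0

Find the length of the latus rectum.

Rearranging, 9(x² + 10x) + 25(y² - 22y) = -1225.
9(x + 5)² + 25(y - 11)² = -1225 + 225 + 3025 = 2025
Dividing both sides by 2025: (x + 5)²/225 + (y - 11)²/81 = 1
Ellipse, center (-5, 11), major axis horizontal; a² = 225, b² = 81.
Latus rectum length = 2b²/a = 2·81/15 = 54/5.

54/5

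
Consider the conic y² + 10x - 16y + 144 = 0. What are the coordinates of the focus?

Only y is squared. Complete the square in y: (y - 8)² = -10(x + 8).
Vertex (-8, 8); 4p = -10 so p = -5/2. Opens left.
Focus is p units from the vertex along the axis: (h + p, k).

(-21/2, 8)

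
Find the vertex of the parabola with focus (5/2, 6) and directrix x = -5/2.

(0, 6)

The vertex is the midpoint between the focus and the directrix along the axis of symmetry.
Axis is horizontal (directrix is vertical). Vertex x-coordinate = (5/2 + (-5/2))/2 = 0; y-coordinate = 6.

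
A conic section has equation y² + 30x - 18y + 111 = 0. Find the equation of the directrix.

x = 13/2

Only y is squared. Complete the square in y: (y - 9)² = -30(x + 1).
Vertex (-1, 9); 4p = -30 so p = -15/2. Opens left.
Directrix is the vertical line x = h − p = -1 − (-15/2) = 13/2.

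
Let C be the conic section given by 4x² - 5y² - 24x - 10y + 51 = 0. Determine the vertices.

Group: 4(x² - 6x) -5(y² + 2y) = -51
Complete the square in x and y: 4(x - 3)² -5(y + 1)² = -51 + 36 - 5 = -20
Dividing both sides by -20: (y + 1)²/4 - (x - 3)²/5 = 1
Hyperbola, center (3, -1), transverse axis vertical; a² = 4, b² = 5.
a = 2. Vertices at (h, k ± a).

(3, -3) and (3, 1)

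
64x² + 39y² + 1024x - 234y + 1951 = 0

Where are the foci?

(-8, -2) and (-8, 8)

Collect terms: 64(x² + 16x) + 39(y² - 6y) = -1951
64(x + 8)² + 39(y - 3)² = -1951 + 4096 + 351 = 2496
Divide by 2496: (x + 8)²/39 + (y - 3)²/64 = 1
Ellipse, center (-8, 3), major axis vertical; a² = 64, b² = 39.
c² = a² - b² = 64 - 39 = 25, so c = 5.
Foci lie on the vertical axis through the center: (h, k ± c).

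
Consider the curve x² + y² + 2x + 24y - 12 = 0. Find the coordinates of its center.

(-1, -12)

Group the x- and y-terms: (x² + 2x) + (y² + 24y) = 12
Complete the square in x and y: (x + 1)² + (y + 12)² = 12 + 1 + 144 = 157
So (x + 1)² + (y + 12)² = 157.
Circle centered at (-1, -12) with r² = 157.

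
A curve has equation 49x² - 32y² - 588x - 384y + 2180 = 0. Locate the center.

(6, -6)

49(x² - 12x) -32(y² + 12y) = -2180
49(x - 6)² -32(y + 6)² = -2180 + 1764 - 1152 = -1568
Dividing both sides by -1568: (y + 6)²/49 - (x - 6)²/32 = 1
Hyperbola with center (6, -6).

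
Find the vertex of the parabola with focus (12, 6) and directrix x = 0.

(6, 6)

The vertex is the midpoint between the focus and the directrix along the axis of symmetry.
Axis is horizontal (directrix is vertical). Vertex x-coordinate = (12 + 0)/2 = 6; y-coordinate = 6.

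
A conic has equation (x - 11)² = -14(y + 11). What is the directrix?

Vertex (11, -11); 4p = -14 so p = -7/2. Opens down.
Directrix is the horizontal line y = k − p = -11 − (-7/2) = -15/2.

y = -15/2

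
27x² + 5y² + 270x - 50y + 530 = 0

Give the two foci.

(-5, 5 - 2√11) and (-5, 5 + 2√11)

Group the x- and y-terms: 27(x² + 10x) + 5(y² - 10y) = -530
Complete the square in x and y: 27(x + 5)² + 5(y - 5)² = -530 + 675 + 125 = 270
Divide through by 270 to get (x + 5)²/10 + (y - 5)²/54 = 1.
Ellipse, center (-5, 5), major axis vertical; a² = 54, b² = 10.
c² = a² - b² = 54 - 10 = 44, so c = 2√11.
Foci lie on the vertical axis through the center: (h, k ± c).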